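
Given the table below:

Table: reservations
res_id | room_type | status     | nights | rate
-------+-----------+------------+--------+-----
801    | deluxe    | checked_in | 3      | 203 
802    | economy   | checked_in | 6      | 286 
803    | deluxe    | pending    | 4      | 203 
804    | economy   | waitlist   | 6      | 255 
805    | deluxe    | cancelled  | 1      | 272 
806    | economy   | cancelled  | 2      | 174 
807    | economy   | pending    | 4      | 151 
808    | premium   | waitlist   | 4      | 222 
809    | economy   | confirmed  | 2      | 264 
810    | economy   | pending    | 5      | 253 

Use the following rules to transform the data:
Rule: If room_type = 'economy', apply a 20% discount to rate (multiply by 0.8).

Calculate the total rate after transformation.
2006.4

Step 1: Records with room_type = 'economy' have total rate = 1383
Step 2: Apply multiplier: 1383 × 0.8 = 1106.4
Step 3: Other records total: 900
Step 4: Final sum = 1106.4 + 900 = 2006.4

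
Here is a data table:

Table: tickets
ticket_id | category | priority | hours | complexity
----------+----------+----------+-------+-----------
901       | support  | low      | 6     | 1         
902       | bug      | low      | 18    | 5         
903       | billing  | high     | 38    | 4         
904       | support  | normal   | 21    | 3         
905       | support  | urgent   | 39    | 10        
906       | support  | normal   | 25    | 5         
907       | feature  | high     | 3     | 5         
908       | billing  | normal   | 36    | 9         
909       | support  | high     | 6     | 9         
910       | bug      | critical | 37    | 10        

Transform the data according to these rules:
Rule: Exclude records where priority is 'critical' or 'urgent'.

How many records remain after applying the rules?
8

Step 1: Count records to exclude
  - 1 (critical) + 1 (urgent) = 2 records
Step 2: Total records: 10
Step 3: Remaining = 10 - 2 = 8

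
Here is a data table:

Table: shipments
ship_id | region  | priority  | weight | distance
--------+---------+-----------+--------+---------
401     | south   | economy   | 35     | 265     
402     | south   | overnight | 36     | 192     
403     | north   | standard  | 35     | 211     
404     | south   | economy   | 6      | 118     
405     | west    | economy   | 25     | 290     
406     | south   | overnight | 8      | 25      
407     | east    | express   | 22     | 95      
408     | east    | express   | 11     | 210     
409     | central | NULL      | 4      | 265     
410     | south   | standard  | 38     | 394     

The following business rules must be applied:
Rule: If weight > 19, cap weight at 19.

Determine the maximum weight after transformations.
19

Step 1: Original maximum weight = 38
Step 2: Apply cap at 19
Step 3: 6 records had weight > 19 and were capped
Step 4: Maximum after transformation = 19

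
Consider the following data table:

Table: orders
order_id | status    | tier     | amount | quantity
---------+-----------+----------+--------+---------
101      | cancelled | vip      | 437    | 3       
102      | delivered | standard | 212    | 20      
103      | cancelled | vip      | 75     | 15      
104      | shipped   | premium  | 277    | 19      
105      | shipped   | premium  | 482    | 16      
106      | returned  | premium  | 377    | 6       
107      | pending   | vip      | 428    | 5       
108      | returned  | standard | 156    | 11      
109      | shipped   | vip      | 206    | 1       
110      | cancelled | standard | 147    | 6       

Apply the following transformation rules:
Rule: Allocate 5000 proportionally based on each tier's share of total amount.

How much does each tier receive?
premium: 2030.75, standard: 920.63, vip: 2048.62

Step 1: Calculate total amount = 2797
Step 2: Calculate each tier's proportion:
  premium: 1136/2797 = 40.61% → 2030.75
  standard: 515/2797 = 18.41% → 920.63
  vip: 1146/2797 = 40.97% → 2048.62
Step 3: Verify: sum of allocations ≈ 5000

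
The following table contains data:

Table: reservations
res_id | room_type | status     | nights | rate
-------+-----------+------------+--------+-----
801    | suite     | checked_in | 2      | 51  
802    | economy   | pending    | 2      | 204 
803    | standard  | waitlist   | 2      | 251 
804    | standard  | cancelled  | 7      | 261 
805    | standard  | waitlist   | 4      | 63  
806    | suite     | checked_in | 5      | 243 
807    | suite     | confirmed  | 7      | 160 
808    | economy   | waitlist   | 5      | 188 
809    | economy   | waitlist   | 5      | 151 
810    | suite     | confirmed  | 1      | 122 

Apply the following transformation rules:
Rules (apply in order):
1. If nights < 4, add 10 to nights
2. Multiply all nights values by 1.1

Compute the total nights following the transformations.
88.0

Step 1: Apply Rule 1 - Add 10 to records with nights < 4
  - 4 records affected: 7 + (4 × 10) = 47
  - Unaffected records: 33
  - Sum after Rule 1: 80
Step 2: Apply Rule 2 - Multiply all by 1.1
  - 80 × 1.1 = 88.0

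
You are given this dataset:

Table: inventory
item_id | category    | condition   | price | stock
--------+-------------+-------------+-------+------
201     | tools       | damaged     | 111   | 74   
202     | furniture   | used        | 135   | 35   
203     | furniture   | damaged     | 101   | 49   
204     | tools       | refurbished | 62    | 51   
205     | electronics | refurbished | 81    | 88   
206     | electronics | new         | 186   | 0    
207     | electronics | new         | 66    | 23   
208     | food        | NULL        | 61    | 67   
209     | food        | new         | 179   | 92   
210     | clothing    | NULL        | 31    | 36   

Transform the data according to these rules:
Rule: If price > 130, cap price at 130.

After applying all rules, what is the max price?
130

Step 1: Original maximum price = 186
Step 2: Apply cap at 130
Step 3: 3 records had price > 130 and were capped
Step 4: Maximum after transformation = 130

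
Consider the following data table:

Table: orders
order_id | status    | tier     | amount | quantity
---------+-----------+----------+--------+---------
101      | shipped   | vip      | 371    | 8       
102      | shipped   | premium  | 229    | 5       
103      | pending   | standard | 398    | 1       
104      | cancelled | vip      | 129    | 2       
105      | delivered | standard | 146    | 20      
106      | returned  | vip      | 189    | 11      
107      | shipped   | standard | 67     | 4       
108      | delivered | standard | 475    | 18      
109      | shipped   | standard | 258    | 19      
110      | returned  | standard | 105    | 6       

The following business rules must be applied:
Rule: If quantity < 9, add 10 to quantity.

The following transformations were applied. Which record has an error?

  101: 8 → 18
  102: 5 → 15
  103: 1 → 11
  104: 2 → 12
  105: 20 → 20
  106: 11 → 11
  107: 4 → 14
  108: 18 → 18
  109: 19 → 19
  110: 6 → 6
Record 110 has an error. The correct transformed value should be 16, not 6.

Step 1: Check each record against the rule
Step 2: Record 110 has quantity = 6
Step 3: Since 6 < 9, the bonus should have been applied
Step 4: Correct value = 16, but claimed value = 6
Conclusion: Record 110 has the error.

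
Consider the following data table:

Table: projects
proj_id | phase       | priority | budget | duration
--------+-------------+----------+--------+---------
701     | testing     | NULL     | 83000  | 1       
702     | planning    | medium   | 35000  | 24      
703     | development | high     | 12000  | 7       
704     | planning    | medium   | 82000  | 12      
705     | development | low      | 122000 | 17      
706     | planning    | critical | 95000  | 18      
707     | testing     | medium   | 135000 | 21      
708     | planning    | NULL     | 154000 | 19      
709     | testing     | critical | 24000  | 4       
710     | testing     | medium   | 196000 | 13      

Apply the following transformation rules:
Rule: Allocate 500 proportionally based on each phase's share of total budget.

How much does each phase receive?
development: 71.43, planning: 195.1, testing: 233.48

Step 1: Calculate total budget = 938000
Step 2: Calculate each phase's proportion:
  development: 134000/938000 = 14.29% → 71.43
  planning: 366000/938000 = 39.02% → 195.1
  testing: 438000/938000 = 46.70% → 233.48
Step 3: Verify: sum of allocations ≈ 500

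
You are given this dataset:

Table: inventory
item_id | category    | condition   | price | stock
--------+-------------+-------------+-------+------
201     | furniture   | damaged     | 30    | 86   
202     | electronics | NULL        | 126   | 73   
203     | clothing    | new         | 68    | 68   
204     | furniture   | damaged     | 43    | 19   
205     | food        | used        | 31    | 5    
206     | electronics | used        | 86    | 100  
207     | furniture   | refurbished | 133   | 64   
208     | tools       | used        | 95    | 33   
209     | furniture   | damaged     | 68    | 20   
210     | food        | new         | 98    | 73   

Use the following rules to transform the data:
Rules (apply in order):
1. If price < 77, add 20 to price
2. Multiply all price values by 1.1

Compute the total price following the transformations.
965.8

Step 1: Apply Rule 1 - Add 20 to records with price < 77
  - 5 records affected: 240 + (5 × 20) = 340
  - Unaffected records: 538
  - Sum after Rule 1: 878
Step 2: Apply Rule 2 - Multiply all by 1.1
  - 878 × 1.1 = 965.8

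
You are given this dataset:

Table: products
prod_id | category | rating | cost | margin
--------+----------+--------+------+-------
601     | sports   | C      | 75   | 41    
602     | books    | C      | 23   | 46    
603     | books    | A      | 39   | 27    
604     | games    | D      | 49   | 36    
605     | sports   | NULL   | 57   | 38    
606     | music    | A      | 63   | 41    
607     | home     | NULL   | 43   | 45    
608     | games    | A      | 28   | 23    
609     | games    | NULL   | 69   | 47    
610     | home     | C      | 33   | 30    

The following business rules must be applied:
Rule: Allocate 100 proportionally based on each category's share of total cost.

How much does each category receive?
books: 12.94, games: 30.48, home: 15.87, music: 13.15, sports: 27.56

Step 1: Calculate total cost = 479
Step 2: Calculate each category's proportion:
  books: 62/479 = 12.94% → 12.94
  games: 146/479 = 30.48% → 30.48
  home: 76/479 = 15.87% → 15.87
  music: 63/479 = 13.15% → 13.15
  sports: 132/479 = 27.56% → 27.56
Step 3: Verify: sum of allocations ≈ 100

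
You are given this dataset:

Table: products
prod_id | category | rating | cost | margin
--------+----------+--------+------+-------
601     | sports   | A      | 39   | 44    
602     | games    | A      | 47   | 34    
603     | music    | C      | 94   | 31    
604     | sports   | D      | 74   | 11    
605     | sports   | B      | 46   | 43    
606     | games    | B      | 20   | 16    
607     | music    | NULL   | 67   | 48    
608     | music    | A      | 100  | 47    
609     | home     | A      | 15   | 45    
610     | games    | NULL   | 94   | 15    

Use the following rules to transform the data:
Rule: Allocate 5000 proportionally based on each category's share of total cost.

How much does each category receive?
games: 1350.67, home: 125.84, music: 2189.6, sports: 1333.89

Step 1: Calculate total cost = 596
Step 2: Calculate each category's proportion:
  games: 161/596 = 27.01% → 1350.67
  home: 15/596 = 2.52% → 125.84
  music: 261/596 = 43.79% → 2189.6
  sports: 159/596 = 26.68% → 1333.89
Step 3: Verify: sum of allocations ≈ 5000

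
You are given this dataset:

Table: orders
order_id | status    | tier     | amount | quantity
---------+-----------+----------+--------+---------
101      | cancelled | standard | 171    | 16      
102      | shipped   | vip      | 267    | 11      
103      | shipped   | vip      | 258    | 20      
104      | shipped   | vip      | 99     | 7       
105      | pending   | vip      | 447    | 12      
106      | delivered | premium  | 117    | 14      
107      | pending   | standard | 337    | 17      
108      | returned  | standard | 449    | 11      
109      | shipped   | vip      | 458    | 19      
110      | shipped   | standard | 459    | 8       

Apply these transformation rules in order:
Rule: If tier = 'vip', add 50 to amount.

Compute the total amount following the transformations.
3312

Step 1: Count records where tier = 'vip': 5
Step 2: Total bonus added: 5 × 50 = 250
Step 3: Original sum of amount: 3062
Step 4: Final sum = 3062 + 250 = 3312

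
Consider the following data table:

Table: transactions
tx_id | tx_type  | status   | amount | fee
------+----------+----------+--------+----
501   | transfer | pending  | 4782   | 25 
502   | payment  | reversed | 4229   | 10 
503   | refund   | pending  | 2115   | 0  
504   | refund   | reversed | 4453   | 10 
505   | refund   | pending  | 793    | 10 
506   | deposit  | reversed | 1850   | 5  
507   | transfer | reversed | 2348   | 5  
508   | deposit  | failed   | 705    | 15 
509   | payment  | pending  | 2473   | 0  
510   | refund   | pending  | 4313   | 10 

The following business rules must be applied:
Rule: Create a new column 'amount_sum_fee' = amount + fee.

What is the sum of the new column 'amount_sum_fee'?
28151

Step 1: For each record, compute amount + fee
Example calculations:
  4782 + 25 = 4807
  4229 + 10 = 4239
  2115 + 0 = 2115
  ...
Step 2: Sum all derived values
Step 3: Total = 28151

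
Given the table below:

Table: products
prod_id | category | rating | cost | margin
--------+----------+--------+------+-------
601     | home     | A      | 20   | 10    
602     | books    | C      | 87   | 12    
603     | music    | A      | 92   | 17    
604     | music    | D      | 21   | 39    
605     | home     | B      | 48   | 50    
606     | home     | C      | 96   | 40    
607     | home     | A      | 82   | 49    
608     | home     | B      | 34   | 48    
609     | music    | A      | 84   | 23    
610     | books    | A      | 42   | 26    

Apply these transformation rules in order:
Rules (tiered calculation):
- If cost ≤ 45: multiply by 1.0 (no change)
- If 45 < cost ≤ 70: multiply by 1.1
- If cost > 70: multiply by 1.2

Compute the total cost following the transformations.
699.0

Step 1: Tier 1 (cost ≤ 45): 4 records, sum = 117 × 1.0 = 117.0
Step 2: Tier 2 (45 < cost ≤ 70): 1 records, sum = 48 × 1.1 = 52.8
Step 3: Tier 3 (cost > 70): 5 records, sum = 441 × 1.2 = 529.2
Step 4: Final sum = 117.0 + 52.8 + 529.2 = 699.0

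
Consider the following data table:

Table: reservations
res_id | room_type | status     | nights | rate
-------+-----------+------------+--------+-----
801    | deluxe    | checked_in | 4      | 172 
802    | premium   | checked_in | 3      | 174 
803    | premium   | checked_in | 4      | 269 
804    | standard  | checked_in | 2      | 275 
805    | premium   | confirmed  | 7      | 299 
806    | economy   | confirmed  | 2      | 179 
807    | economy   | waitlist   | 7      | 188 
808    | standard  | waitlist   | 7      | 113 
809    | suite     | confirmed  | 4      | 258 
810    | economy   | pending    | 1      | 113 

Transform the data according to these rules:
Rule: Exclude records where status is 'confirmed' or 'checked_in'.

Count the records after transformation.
3

Step 1: Count records to exclude
  - 3 (confirmed) + 4 (checked_in) = 7 records
Step 2: Total records: 10
Step 3: Remaining = 10 - 7 = 3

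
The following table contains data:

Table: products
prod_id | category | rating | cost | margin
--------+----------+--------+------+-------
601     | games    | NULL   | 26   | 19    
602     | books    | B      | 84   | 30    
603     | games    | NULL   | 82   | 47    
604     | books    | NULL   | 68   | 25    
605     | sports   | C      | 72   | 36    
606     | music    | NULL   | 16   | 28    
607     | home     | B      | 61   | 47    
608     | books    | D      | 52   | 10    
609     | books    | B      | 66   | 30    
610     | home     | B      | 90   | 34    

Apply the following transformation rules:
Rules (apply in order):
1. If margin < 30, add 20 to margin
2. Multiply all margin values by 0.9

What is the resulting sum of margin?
347.4

Step 1: Apply Rule 1 - Add 20 to records with margin < 30
  - 4 records affected: 82 + (4 × 20) = 162
  - Unaffected records: 224
  - Sum after Rule 1: 386
Step 2: Apply Rule 2 - Multiply all by 0.9
  - 386 × 0.9 = 347.4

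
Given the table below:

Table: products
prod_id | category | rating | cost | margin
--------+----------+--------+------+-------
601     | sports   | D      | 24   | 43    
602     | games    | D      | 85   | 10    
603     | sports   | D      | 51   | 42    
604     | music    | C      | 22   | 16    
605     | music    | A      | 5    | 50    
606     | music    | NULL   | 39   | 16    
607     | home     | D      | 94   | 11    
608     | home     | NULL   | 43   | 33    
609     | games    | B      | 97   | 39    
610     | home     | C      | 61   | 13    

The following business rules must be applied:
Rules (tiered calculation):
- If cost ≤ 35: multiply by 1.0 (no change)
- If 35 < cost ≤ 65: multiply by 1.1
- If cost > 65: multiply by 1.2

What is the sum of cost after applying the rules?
595.6

Step 1: Tier 1 (cost ≤ 35): 3 records, sum = 51 × 1.0 = 51.0
Step 2: Tier 2 (35 < cost ≤ 65): 4 records, sum = 194 × 1.1 = 213.4
Step 3: Tier 3 (cost > 65): 3 records, sum = 276 × 1.2 = 331.2
Step 4: Final sum = 51.0 + 213.4 + 331.2 = 595.6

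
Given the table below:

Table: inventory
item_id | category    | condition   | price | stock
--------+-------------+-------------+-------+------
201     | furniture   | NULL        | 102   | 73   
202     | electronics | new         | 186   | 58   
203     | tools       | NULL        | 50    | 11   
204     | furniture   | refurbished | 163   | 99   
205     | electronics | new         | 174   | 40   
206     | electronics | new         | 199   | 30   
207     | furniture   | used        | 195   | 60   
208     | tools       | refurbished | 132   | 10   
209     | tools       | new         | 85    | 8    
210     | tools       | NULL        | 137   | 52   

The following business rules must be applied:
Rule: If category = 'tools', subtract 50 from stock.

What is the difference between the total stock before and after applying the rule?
200

Step 1: Original sum of stock = 441
Step 2: 4 records have category = 'tools'
Step 3: Each affected record changes by -50
Step 4: Total change = 4 × -50 = -200
Step 5: New sum = 441 + -200 = 241
Step 6: Difference = |241 - 441| = 200
        (Sum decreased by 200)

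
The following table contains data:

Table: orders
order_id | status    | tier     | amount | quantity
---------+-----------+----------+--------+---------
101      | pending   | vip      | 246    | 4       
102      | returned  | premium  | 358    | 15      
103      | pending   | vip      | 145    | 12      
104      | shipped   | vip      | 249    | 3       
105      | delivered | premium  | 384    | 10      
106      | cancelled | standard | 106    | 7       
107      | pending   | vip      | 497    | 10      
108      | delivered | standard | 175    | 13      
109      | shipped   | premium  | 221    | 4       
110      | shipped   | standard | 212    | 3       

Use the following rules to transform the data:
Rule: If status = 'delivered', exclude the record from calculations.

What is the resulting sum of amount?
2034

Step 1: Identify records where status = 'delivered'
Step 2: The excluded records sum to 559
Step 3: Original total amount = 2593
Step 4: Remaining total = 2593 - 559 = 2034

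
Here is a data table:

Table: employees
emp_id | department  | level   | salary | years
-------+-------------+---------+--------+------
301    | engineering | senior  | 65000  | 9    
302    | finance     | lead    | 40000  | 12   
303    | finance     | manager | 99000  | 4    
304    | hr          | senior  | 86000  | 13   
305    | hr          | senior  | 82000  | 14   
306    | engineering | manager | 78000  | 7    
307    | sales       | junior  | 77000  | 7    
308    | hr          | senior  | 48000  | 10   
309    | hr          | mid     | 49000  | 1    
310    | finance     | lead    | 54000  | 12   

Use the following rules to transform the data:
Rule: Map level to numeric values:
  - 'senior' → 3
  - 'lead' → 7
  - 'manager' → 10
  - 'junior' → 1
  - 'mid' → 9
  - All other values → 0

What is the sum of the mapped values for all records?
56

Step 1: Apply mapping to each record
Step 2: Count by status:
  'senior': 4 records × 3 = 12
  'lead': 2 records × 7 = 14
  'manager': 2 records × 10 = 20
  'junior': 1 records × 1 = 1
  'mid': 1 records × 9 = 9
Step 3: Sum all mapped values = 56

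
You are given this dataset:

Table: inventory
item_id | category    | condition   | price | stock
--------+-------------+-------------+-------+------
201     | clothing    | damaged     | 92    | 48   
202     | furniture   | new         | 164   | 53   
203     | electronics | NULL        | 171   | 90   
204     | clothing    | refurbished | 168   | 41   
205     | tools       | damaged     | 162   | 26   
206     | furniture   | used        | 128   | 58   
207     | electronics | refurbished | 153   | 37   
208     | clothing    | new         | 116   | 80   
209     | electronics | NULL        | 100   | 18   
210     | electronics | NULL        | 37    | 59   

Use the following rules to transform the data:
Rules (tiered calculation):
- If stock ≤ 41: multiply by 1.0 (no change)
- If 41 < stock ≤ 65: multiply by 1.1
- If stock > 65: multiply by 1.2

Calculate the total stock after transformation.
565.8

Step 1: Tier 1 (stock ≤ 41): 4 records, sum = 122 × 1.0 = 122.0
Step 2: Tier 2 (41 < stock ≤ 65): 4 records, sum = 218 × 1.1 = 239.8
Step 3: Tier 3 (stock > 65): 2 records, sum = 170 × 1.2 = 204.0
Step 4: Final sum = 122.0 + 239.8 + 204.0 = 565.8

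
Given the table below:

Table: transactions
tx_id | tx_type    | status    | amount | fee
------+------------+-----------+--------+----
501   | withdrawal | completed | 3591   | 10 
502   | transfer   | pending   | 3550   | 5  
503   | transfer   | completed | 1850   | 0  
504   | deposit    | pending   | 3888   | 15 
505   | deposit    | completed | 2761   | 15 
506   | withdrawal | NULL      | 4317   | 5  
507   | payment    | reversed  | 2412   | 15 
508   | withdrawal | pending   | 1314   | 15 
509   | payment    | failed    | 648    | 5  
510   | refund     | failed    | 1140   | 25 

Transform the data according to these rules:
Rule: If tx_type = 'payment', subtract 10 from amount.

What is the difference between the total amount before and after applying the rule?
20

Step 1: Original sum of amount = 25471
Step 2: 2 records have tx_type = 'payment'
Step 3: Each affected record changes by -10
Step 4: Total change = 2 × -10 = -20
Step 5: New sum = 25471 + -20 = 25451
Step 6: Difference = |25451 - 25471| = 20
        (Sum decreased by 20)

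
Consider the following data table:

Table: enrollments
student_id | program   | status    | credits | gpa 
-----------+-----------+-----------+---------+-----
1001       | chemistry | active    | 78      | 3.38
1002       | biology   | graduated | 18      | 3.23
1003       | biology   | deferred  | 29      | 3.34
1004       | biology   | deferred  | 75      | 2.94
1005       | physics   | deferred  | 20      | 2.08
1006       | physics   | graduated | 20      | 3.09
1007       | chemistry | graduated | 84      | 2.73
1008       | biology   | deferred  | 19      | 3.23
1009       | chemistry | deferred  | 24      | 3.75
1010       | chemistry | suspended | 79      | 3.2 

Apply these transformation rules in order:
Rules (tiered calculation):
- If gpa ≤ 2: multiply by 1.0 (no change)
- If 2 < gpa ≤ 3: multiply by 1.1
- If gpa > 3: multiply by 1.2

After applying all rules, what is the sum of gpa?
36.39

Step 1: Tier 1 (gpa ≤ 2): 0 records, sum = 0 × 1.0 = 0.0
Step 2: Tier 2 (2 < gpa ≤ 3): 3 records, sum = 7.75 × 1.1 = 8.53
Step 3: Tier 3 (gpa > 3): 7 records, sum = 23.22 × 1.2 = 27.86
Step 4: Final sum = 0.0 + 8.53 + 27.86 = 36.39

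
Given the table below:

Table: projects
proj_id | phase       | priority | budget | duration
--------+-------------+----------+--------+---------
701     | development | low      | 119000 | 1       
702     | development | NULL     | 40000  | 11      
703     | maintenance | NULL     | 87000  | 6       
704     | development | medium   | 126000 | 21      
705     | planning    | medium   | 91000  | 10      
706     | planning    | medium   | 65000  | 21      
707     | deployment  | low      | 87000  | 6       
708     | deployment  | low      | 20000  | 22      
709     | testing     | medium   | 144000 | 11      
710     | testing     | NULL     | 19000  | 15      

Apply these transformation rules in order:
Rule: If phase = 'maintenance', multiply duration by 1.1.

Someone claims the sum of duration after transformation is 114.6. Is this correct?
No, the correct result is 124.6.

Step 1: Calculate the correct sum after transformation
Step 2: Apply multiplier 1.1 to records where phase = 'maintenance'
Step 3: Correct result = 124.6
Step 4: Claimed result = 114.6
Step 5: 124.6 ≠ 114.6
Conclusion: The claimed result is incorrect. The correct answer is 124.6.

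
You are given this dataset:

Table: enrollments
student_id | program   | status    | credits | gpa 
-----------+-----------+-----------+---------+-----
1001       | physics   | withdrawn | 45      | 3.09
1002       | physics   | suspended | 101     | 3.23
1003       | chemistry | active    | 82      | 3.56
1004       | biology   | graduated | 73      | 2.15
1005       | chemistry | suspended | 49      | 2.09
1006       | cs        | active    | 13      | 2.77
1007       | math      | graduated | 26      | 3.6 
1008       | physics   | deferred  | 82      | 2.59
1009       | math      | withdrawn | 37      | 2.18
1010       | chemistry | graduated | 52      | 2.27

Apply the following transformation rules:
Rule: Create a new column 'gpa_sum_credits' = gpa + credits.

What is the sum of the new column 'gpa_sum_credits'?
587.53

Step 1: For each record, compute gpa + credits
Example calculations:
  3.09 + 45 = 48.09
  3.23 + 101 = 104.23
  3.56 + 82 = 85.56
  ...
Step 2: Sum all derived values
Step 3: Total = 587.53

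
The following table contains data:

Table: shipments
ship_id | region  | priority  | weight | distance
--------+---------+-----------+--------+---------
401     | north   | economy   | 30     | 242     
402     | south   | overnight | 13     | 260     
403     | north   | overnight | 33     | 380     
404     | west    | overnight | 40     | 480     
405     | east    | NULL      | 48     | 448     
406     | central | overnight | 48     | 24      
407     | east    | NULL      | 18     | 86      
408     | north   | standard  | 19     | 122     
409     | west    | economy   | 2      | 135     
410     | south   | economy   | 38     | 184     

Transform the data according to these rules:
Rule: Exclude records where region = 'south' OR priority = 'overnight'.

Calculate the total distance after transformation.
1033

Step 1: Find records where region = 'south' OR priority = 'overnight'
Step 2: 5 records match, summing to 1328
Step 3: Original sum: 2361
Step 4: Remaining sum = 2361 - 1328 = 1033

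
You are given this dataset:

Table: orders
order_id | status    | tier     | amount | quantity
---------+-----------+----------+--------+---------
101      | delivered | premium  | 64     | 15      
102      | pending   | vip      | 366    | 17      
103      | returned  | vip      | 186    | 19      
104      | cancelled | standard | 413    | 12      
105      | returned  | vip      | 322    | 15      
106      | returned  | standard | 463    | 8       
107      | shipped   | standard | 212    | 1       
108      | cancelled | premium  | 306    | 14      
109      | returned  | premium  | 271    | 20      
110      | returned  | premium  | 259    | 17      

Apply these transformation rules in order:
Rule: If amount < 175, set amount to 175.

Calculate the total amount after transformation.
2973

Step 1: 1 records have amount < 175
Step 2: These records originally summed to 64
Step 3: After setting to minimum: 1 × 175 = 175
Step 4: Unaffected records sum: 2798
Step 5: Final sum = 175 + 2798 = 2973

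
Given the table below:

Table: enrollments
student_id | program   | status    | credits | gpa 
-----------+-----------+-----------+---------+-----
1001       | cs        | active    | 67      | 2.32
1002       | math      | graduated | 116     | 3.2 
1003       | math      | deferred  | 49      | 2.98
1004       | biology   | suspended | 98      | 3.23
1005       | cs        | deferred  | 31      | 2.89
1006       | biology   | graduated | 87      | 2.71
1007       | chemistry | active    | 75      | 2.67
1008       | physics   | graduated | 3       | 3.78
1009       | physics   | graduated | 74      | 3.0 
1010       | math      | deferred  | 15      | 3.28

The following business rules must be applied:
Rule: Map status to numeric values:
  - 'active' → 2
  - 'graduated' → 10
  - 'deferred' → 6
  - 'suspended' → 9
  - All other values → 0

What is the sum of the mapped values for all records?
71

Step 1: Apply mapping to each record
Step 2: Count by status:
  'active': 2 records × 2 = 4
  'graduated': 4 records × 10 = 40
  'deferred': 3 records × 6 = 18
  'suspended': 1 records × 9 = 9
Step 3: Sum all mapped values = 71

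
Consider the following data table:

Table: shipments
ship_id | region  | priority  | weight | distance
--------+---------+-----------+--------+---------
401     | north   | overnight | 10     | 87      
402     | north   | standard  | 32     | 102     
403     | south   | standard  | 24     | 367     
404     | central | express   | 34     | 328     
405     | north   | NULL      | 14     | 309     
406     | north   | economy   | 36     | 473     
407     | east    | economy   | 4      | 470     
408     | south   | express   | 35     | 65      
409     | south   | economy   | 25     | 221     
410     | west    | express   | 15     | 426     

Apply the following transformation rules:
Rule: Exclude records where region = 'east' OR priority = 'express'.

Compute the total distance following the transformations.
1559

Step 1: Find records where region = 'east' OR priority = 'express'
Step 2: 4 records match, summing to 1289
Step 3: Original sum: 2848
Step 4: Remaining sum = 2848 - 1289 = 1559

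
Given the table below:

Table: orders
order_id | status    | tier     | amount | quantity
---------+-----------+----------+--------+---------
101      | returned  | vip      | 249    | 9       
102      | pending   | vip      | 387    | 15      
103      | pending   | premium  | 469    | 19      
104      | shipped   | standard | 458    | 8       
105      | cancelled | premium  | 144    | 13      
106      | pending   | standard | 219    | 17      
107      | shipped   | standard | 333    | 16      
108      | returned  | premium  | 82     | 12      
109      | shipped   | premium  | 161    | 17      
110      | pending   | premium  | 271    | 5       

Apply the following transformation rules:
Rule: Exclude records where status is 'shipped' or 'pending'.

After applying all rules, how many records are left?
3

Step 1: Count records to exclude
  - 3 (shipped) + 4 (pending) = 7 records
Step 2: Total records: 10
Step 3: Remaining = 10 - 7 = 3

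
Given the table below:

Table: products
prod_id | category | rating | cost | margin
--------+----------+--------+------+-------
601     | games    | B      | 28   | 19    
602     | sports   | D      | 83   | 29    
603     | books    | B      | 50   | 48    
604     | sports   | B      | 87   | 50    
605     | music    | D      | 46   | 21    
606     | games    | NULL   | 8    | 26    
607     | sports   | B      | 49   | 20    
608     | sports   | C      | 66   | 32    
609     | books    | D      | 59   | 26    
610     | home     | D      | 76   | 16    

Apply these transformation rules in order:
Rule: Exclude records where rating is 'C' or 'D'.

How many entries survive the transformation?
5

Step 1: Count records to exclude
  - 1 (C) + 4 (D) = 5 records
Step 2: Total records: 10
Step 3: Remaining = 10 - 5 = 5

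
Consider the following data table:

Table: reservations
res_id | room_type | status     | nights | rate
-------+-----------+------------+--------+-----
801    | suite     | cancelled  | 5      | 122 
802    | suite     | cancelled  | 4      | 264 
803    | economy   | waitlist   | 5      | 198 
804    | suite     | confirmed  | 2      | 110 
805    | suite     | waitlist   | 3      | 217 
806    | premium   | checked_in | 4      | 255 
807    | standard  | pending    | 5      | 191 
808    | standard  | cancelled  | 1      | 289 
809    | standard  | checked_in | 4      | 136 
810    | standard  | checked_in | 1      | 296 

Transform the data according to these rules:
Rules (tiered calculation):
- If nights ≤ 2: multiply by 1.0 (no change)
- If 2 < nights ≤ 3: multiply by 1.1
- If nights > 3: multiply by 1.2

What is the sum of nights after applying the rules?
39.7

Step 1: Tier 1 (nights ≤ 2): 3 records, sum = 4 × 1.0 = 4.0
Step 2: Tier 2 (2 < nights ≤ 3): 1 records, sum = 3 × 1.1 = 3.3
Step 3: Tier 3 (nights > 3): 6 records, sum = 27 × 1.2 = 32.4
Step 4: Final sum = 4.0 + 3.3 + 32.4 = 39.7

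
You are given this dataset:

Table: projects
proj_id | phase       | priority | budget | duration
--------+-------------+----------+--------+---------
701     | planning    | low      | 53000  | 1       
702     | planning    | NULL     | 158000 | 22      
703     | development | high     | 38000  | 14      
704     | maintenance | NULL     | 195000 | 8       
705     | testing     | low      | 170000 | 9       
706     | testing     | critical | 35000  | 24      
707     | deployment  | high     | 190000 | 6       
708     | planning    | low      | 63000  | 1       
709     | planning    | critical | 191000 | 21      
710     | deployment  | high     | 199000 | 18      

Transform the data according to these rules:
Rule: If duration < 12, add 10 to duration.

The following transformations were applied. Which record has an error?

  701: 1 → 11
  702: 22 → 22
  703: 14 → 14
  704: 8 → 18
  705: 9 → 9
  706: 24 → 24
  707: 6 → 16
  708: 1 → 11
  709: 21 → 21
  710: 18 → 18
Record 705 has an error. The correct transformed value should be 19, not 9.

Step 1: Check each record against the rule
Step 2: Record 705 has duration = 9
Step 3: Since 9 < 12, the bonus should have been applied
Step 4: Correct value = 19, but claimed value = 9
Conclusion: Record 705 has the error.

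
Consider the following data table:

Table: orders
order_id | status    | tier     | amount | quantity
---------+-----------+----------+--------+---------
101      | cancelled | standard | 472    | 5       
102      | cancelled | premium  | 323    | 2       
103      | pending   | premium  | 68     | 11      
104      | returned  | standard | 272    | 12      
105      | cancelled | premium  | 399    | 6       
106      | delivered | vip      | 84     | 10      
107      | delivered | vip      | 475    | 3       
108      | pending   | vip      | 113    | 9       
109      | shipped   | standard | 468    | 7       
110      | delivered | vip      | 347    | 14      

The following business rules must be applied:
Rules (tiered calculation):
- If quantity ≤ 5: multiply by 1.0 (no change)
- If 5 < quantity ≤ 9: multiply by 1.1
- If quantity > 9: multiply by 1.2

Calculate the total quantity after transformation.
90.6

Step 1: Tier 1 (quantity ≤ 5): 3 records, sum = 10 × 1.0 = 10.0
Step 2: Tier 2 (5 < quantity ≤ 9): 3 records, sum = 22 × 1.1 = 24.2
Step 3: Tier 3 (quantity > 9): 4 records, sum = 47 × 1.2 = 56.4
Step 4: Final sum = 10.0 + 24.2 + 56.4 = 90.6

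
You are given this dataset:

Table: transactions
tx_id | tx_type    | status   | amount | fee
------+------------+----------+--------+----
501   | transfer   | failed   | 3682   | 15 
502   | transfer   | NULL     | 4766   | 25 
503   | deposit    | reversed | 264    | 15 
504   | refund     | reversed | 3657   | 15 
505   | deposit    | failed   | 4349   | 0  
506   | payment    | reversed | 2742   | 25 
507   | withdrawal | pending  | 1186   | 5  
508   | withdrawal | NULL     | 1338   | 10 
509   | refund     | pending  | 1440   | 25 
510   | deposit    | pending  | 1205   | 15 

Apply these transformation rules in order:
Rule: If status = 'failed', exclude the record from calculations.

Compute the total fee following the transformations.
135

Step 1: Identify records where status = 'failed'
Step 2: The excluded records sum to 15
Step 3: Original total fee = 150
Step 4: Remaining total = 150 - 15 = 135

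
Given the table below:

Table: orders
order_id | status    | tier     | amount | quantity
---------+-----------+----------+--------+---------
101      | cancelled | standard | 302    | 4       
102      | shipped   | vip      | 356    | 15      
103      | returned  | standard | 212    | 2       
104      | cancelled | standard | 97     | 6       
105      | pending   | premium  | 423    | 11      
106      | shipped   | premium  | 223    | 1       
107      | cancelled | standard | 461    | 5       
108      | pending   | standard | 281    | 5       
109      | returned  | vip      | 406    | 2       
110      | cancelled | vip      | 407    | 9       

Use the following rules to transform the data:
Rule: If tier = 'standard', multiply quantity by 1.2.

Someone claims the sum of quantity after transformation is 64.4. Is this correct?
Yes, the result is correct.

Step 1: Calculate the correct sum after transformation
Step 2: Apply multiplier 1.2 to records where tier = 'standard'
Step 3: Correct result = 64.4
Step 4: Claimed result = 64.4
Step 5: 64.4 = 64.4 ✓
Conclusion: The claimed result is correct.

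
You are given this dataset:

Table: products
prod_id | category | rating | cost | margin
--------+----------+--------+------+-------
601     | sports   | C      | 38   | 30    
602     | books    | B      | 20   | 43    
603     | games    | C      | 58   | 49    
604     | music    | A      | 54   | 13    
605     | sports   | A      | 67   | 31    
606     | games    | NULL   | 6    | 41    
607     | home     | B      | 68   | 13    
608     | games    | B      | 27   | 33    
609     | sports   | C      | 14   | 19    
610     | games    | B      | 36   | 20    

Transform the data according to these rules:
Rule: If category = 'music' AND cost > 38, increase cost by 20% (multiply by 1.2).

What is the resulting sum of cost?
398.8

Step 1: Find records where category = 'music' AND cost > 38
Step 2: 1 records match, summing to 54
Step 3: After multiplier: 54 × 1.2 = 64.8
Step 4: Unaffected records sum: 334
Step 5: Final sum = 64.8 + 334 = 398.8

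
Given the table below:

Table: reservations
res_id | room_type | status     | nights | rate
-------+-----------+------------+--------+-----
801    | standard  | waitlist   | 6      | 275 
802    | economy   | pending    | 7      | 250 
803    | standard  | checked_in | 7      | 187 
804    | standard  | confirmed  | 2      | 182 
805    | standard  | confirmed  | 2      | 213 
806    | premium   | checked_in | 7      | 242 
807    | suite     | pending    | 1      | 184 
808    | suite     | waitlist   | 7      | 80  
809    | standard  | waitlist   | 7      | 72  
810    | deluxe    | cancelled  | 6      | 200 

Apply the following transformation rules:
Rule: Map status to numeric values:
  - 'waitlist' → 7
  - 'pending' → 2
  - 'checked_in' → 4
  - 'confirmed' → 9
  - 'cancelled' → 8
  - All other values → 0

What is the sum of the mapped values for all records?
59

Step 1: Apply mapping to each record
Step 2: Count by status:
  'waitlist': 3 records × 7 = 21
  'pending': 2 records × 2 = 4
  'checked_in': 2 records × 4 = 8
  'confirmed': 2 records × 9 = 18
  'cancelled': 1 records × 8 = 8
Step 3: Sum all mapped values = 59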